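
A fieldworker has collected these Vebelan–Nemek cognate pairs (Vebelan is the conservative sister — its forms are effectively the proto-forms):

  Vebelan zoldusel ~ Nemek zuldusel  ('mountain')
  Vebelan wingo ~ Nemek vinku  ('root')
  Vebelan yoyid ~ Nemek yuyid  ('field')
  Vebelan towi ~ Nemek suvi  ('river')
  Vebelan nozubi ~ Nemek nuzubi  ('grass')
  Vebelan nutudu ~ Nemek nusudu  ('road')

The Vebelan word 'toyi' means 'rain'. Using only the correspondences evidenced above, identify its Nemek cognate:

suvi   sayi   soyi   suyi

towi ~ suvi — Vebelan t corresponds to Nemek s word-initially before a back vowel.
zoldusel ~ zuldusel, yoyid ~ yuyid — Vebelan o corresponds to Nemek u after a consonant, before a consonant other than r, m, n, p, b, f, v.
Applying these to Vebelan 'toyi':
  toyi → soyi   (t→s word-initially before a back vowel)
  soyi → suyi   (o→u after a consonant, before a consonant other than r, m, n, p, b, f, v)
So the Nemek cognate is 'suyi'.

suyi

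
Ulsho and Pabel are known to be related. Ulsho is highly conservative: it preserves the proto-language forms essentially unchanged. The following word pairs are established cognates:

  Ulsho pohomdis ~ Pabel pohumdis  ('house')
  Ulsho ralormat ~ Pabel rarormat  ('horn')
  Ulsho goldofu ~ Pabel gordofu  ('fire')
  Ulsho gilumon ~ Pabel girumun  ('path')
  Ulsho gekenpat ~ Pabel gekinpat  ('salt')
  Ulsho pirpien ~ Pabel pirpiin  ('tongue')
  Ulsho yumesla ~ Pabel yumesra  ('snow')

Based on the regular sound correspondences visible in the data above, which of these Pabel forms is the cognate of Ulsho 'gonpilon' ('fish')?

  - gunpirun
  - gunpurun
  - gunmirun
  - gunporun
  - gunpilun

gilumon ~ girumun — Ulsho o corresponds to Pabel u after a consonant, before a nasal.
ralormat ~ rarormat — Ulsho l corresponds to Pabel r between vowels (before a back vowel).
Applying these to Ulsho 'gonpilon':
  gonpilon → gunpilon   (o→u after a consonant, before a nasal)
  gunpilon → gunpiron   (l→r between vowels (before a back vowel))
  gunpiron → gunpirun   (o→u after a consonant, before a nasal)
So the Pabel cognate is 'gunpirun'.

gunpirun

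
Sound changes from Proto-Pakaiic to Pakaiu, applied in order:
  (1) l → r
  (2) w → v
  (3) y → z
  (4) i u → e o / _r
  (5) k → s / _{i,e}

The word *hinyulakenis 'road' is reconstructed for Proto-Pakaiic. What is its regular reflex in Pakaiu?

hinzorasenis

Pakaiu: start from *hinyulakenis.
  rule 1 (unconditioned shift): hinyulakenis → hinyurakenis
  rule 2: no change — hinyurakenis
  rule 3 (unconditioned shift): hinyurakenis → hinzurakenis
  rule 4 (pre-rhotic lowering): hinzurakenis → hinzorakenis
  rule 5 (palatalisation): hinzorakenis → hinzorasenis
  ⇒ Pakaiu hinzorasenis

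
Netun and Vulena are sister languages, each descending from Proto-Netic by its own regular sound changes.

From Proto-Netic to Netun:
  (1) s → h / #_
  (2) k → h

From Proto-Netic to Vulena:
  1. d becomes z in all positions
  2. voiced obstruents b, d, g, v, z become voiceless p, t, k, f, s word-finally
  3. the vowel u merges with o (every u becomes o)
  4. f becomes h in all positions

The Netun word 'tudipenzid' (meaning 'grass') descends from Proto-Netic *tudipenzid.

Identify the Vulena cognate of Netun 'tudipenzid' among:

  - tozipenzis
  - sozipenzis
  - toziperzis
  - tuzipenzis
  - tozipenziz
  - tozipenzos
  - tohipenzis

Vulena: *tudipenzid > tuzipenziz > tuzipenzis > tozipenzis  (by unconditioned shift, final devoicing, vowel merger)

tozipenzis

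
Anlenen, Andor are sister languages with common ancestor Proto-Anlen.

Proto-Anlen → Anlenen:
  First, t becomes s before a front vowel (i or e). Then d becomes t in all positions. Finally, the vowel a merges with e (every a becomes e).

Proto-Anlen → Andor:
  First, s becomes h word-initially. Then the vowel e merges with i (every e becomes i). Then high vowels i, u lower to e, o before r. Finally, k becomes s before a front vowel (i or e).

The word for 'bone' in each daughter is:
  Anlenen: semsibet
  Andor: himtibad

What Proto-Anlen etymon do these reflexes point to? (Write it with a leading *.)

Position 4: Anlenen has s, Andor has t. Andor preserves t here (none of its changes turn any other segment into t), so the proto-segment is *t.
Position 8: Anlenen has t, Andor has d. Andor preserves d here (none of its changes turn any other segment into d), so the proto-segment is *d.
Position 1: Anlenen has s, Andor has h. Taking the neighbouring segments as reconstructed: Anlenen s could go back to *t or *s; Andor h could go back to *s or *h — the one source consistent with every daughter is *s.
Verify the candidate proto-form against each daughter:
Anlenen: start from *semtibad.
  rule 1 (palatalisation): semtibad → semsibad
  rule 2 (unconditioned shift): semsibad → semsibat
  rule 3 (vowel merger): semsibat → semsibet
  ⇒ Anlenen semsibet
Andor: *semtibad > hemtibad > himtibad  (by debuccalisation, vowel merger)
Only *semtibad yields all of Anlenen semsibet, Andor himtibad.

*semtibad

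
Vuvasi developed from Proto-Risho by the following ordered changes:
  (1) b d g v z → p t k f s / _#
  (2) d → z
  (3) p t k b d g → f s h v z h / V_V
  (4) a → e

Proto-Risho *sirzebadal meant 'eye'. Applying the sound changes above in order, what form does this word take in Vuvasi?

sirzevezel

Vuvasi: start from *sirzebadal.
  rule 1: no change — sirzebadal
  rule 2 (unconditioned shift): sirzebadal → sirzebazal
  rule 3 (intervocalic lenition): sirzebazal → sirzevazal
  rule 4 (vowel merger): sirzevazal → sirzevezel
  ⇒ Vuvasi sirzevezel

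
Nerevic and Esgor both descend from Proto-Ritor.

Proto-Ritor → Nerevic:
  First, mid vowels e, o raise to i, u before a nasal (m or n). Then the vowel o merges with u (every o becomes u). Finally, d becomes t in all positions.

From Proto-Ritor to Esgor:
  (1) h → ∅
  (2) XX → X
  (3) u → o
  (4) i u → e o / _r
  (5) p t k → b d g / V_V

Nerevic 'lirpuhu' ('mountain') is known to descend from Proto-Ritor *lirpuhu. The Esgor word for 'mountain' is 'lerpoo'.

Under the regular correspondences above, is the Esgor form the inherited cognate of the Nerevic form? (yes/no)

no

Derive the expected Esgor reflex of *lirpuhu:
Esgor: *lirpuhu > lirpuu > lirpu > lirpo > lerpo  (by h-loss, degemination, vowel merger, pre-rhotic lowering)
The regular Esgor reflex would be 'lerpo', but the attested form is 'lerpoo'. The correspondence is irregular, so they are not cognates (the Esgor form has a different source).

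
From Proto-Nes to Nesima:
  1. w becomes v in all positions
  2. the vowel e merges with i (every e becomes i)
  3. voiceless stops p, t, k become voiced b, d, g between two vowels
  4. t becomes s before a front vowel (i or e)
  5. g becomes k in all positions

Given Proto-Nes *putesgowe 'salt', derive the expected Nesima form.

Nesima: *putesgowe > putesgove > putisgovi > pudisgovi > pudiskovi  (by unconditioned shift, vowel merger, intervocalic voicing, unconditioned shift)

pudiskovi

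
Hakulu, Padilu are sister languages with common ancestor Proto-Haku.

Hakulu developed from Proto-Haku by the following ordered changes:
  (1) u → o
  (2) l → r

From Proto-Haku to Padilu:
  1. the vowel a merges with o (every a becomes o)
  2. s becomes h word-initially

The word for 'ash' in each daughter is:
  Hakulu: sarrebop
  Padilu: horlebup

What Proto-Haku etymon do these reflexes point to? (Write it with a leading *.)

Position 2: Hakulu has a, Padilu has o. Hakulu preserves a here (none of its changes turn any other segment into a), so the proto-segment is *a.
Position 1: Hakulu has s, Padilu has h. Hakulu preserves s here (none of its changes turn any other segment into s), so the proto-segment is *s.
This points to *sarlebup. Verify forward in each daughter:
Hakulu: *sarlebup
  sarlebup → sarlebop   [vowel merger]
  sarlebop → sarrebop   [unconditioned shift]
  giving Hakulu sarrebop.
Padilu: start from *sarlebup.
  rule 1 (vowel merger): sarlebup → sorlebup
  rule 2 (debuccalisation): sorlebup → horlebup
  ⇒ Padilu horlebup
Only *sarlebup yields all of Hakulu sarrebop, Padilu horlebup.

*sarlebup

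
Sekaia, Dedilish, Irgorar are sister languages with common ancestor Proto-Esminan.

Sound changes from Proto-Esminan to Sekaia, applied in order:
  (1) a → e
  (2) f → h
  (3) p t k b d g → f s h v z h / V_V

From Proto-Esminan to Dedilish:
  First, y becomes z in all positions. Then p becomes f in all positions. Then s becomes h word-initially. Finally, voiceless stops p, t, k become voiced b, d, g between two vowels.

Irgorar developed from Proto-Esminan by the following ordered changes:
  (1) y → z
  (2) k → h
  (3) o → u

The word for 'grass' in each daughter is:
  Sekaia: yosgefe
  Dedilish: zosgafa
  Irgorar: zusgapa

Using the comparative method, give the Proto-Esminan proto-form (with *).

Position 5: Sekaia has e, Dedilish has a, Irgorar has a. Dedilish preserves a here (none of its changes turn any other segment into a), so the proto-segment is *a.
Position 2: Sekaia has o, Dedilish has o, Irgorar has u. Sekaia preserves o here (none of its changes turn any other segment into o), so the proto-segment is *o.
Position 6: Sekaia has f, Dedilish has f, Irgorar has p. Irgorar preserves p here (none of its changes turn any other segment into p), so the proto-segment is *p.
This points to *yosgapa. Verify forward in each daughter:
Sekaia: start from *yosgapa.
  rule 1 (vowel merger): yosgapa → yosgepe
  rule 2: no change — yosgepe
  rule 3 (intervocalic lenition): yosgepe → yosgefe
  ⇒ Sekaia yosgefe
Dedilish: *yosgapa
  yosgapa → zosgapa   [unconditioned shift]
  zosgapa → zosgafa   [unconditioned shift]
  zosgafa (rule 3 does not apply)
  zosgafa (rule 4 does not apply)
  giving Dedilish zosgafa.
Irgorar: *yosgapa > zosgapa > zusgapa  (by unconditioned shift, vowel merger)
*yosgapa is the unique common source.

*yosgapa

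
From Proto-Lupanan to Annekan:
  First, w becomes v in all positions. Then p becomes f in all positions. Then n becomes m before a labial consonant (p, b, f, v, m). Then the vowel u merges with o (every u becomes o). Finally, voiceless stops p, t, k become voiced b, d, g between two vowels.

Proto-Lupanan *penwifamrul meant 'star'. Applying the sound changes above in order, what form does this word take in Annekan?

femvifamrol

Annekan: start from *penwifamrul.
  rule 1 (unconditioned shift): penwifamrul → penvifamrul
  rule 2 (unconditioned shift): penvifamrul → fenvifamrul
  rule 3 (nasal place assimilation): fenvifamrul → femvifamrul
  rule 4 (vowel merger): femvifamrul → femvifamrol
  rule 5: no change — femvifamrol
  ⇒ Annekan femvifamrol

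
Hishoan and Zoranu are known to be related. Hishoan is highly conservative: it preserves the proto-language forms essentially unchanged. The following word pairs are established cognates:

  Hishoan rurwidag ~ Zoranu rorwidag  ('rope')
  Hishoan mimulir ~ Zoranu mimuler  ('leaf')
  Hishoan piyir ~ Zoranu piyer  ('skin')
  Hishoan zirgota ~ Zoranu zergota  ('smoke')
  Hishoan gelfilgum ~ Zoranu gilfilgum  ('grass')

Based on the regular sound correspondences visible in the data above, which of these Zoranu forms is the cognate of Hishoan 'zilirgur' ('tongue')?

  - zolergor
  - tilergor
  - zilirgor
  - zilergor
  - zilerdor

mimulir ~ mimuler, piyir ~ piyer — Hishoan i corresponds to Zoranu e after a consonant, before r.
rurwidag ~ rorwidag — Hishoan u corresponds to Zoranu o after a consonant, before r.
Applying these to Hishoan 'zilirgur':
  zilirgur → zilergur   (i→e after a consonant, before r)
  zilergur → zilergor   (u→o after a consonant, before r)
So the Zoranu cognate is 'zilergor'.

zilergor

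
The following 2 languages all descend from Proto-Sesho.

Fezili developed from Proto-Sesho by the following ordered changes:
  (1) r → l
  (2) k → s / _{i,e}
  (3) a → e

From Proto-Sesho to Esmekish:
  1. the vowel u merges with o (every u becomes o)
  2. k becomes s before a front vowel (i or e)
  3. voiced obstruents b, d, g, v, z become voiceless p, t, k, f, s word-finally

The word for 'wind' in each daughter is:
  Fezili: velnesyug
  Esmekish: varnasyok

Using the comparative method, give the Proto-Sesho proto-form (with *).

Position 5: Fezili has e, Esmekish has a. Esmekish preserves a here (none of its changes turn any other segment into a), so the proto-segment is *a.
Position 3: Fezili has l, Esmekish has r. Esmekish preserves r here (none of its changes turn any other segment into r), so the proto-segment is *r.
Position 9: Fezili has g, Esmekish has k. Fezili preserves g here (none of its changes turn any other segment into g), so the proto-segment is *g.
This points to *varnasyug. Verify forward in each daughter:
Fezili: *varnasyug > valnasyug > velnesyug  (by unconditioned shift, vowel merger)
Esmekish: start from *varnasyug.
  rule 1 (vowel merger): varnasyug → varnasyog
  rule 2: no change — varnasyog
  rule 3 (final devoicing): varnasyog → varnasyok
  ⇒ Esmekish varnasyok
No other proto-form is consistent with every reflex, so the reconstruction is *varnasyug.

*varnasyug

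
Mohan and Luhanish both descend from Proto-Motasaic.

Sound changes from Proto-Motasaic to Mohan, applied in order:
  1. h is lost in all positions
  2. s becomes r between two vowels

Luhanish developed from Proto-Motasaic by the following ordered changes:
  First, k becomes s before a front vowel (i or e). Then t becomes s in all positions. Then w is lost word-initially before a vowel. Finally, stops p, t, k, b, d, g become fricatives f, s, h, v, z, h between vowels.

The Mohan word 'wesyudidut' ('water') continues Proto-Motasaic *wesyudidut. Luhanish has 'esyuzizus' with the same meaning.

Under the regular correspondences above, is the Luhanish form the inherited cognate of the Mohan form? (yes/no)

yes

Derive the expected Luhanish reflex of *wesyudidut:
Luhanish: *wesyudidut
  wesyudidut (rule 1 does not apply)
  wesyudidut → wesyudidus   [unconditioned shift]
  wesyudidus → esyudidus   [glide loss]
  esyudidus → esyuzizus   [intervocalic lenition]
  giving Luhanish esyuzizus.
Luhanish 'esyuzizus' matches the regular reflex exactly, so the pair is cognate.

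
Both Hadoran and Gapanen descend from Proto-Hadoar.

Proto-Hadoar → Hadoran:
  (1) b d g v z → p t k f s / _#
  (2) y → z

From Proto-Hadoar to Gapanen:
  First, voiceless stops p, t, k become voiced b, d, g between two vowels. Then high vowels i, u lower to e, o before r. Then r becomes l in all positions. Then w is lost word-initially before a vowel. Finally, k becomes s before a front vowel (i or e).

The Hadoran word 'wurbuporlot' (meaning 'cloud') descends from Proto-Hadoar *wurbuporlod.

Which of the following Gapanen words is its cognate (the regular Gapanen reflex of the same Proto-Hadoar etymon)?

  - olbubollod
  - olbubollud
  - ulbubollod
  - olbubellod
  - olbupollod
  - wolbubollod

Gapanen: start from *wurbuporlod.
  rule 1 (intervocalic voicing): wurbuporlod → wurbuborlod
  rule 2 (pre-rhotic lowering): wurbuborlod → worbuborlod
  rule 3 (unconditioned shift): worbuborlod → wolbubollod
  rule 4 (glide loss): wolbubollod → olbubollod
  rule 5: no change — olbubollod
  ⇒ Gapanen olbubollod
The other candidates each miss or misapply at least one Gapanen change.

olbubollod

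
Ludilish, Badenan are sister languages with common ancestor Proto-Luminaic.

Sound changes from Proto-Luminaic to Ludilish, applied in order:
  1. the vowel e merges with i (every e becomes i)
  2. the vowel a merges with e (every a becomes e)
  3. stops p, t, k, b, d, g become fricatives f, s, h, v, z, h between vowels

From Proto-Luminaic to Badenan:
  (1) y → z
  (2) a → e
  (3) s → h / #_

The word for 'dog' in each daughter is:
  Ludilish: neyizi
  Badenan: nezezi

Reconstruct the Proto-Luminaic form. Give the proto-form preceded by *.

*nayezi

Position 3: Ludilish has y, Badenan has z. Ludilish preserves y here (none of its changes turn any other segment into y), so the proto-segment is *y.
Position 2: Ludilish has e, Badenan has e. In Ludilish, e can only continue *a, so the proto-segment is *a.
This points to *nayezi. Verify forward in each daughter:
Ludilish: start from *nayezi.
  rule 1 (vowel merger): nayezi → nayizi
  rule 2 (vowel merger): nayizi → neyizi
  rule 3: no change — neyizi
  ⇒ Ludilish neyizi
Badenan: *nayezi > nazezi > nezezi  (by unconditioned shift, vowel merger)
*nayezi is the unique common source.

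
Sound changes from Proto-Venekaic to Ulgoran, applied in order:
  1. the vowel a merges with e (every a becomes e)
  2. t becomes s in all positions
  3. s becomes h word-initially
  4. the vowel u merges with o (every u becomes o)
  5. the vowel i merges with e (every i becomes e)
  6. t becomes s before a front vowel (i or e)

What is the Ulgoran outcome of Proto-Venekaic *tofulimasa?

hofolemese

Ulgoran: *tofulimasa
  tofulimasa → tofulimese   [vowel merger]
  tofulimese → sofulimese   [unconditioned shift]
  sofulimese → hofulimese   [debuccalisation]
  hofulimese → hofolimese   [vowel merger]
  hofolimese → hofolemese   [vowel merger]
  hofolemese (rule 6 does not apply)
  giving Ulgoran hofolemese.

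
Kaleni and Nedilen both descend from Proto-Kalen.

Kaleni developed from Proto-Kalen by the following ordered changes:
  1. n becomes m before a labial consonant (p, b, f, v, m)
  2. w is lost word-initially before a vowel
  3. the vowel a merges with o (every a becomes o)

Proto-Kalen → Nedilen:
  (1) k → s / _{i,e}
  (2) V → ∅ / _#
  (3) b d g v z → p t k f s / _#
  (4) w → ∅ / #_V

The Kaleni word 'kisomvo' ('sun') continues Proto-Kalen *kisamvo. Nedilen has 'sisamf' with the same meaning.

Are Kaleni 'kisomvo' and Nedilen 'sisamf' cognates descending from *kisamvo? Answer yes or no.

yes

Derive the expected Nedilen reflex of *kisamvo:
Nedilen: *kisamvo > sisamvo > sisamv > sisamf  (by palatalisation, apocope, final devoicing)
Nedilen 'sisamf' matches the regular reflex exactly, so the pair is cognate.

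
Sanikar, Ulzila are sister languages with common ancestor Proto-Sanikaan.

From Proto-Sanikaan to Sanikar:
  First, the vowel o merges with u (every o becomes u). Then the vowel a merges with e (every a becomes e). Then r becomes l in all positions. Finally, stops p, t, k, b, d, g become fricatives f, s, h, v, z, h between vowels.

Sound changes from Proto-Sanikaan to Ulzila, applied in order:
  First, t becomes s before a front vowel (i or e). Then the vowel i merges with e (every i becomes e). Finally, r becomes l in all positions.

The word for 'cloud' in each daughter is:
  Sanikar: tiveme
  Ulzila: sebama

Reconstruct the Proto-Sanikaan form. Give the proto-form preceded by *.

*tibama

Position 4: Sanikar has e, Ulzila has a. Ulzila preserves a here (none of its changes turn any other segment into a), so the proto-segment is *a.
Position 2: Sanikar has i, Ulzila has e. Sanikar preserves i here (none of its changes turn any other segment into i), so the proto-segment is *i.
This points to *tibama. Verify forward in each daughter:
Sanikar: *tibama
  tibama (rule 1 does not apply)
  tibama → tibeme   [vowel merger]
  tibeme (rule 3 does not apply)
  tibeme → tiveme   [intervocalic lenition]
  giving Sanikar tiveme.
Ulzila: *tibama > sibama > sebama  (by palatalisation, vowel merger)
*tibama is the unique common source.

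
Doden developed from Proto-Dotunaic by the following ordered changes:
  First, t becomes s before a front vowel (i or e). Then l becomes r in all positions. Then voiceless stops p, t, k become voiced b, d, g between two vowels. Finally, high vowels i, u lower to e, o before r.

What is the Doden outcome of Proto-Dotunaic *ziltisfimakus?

zersisfimagus

Doden: start from *ziltisfimakus.
  rule 1 (palatalisation): ziltisfimakus → zilsisfimakus
  rule 2 (unconditioned shift): zilsisfimakus → zirsisfimakus
  rule 3 (intervocalic voicing): zirsisfimakus → zirsisfimagus
  rule 4 (pre-rhotic lowering): zirsisfimagus → zersisfimagus
  ⇒ Doden zersisfimagus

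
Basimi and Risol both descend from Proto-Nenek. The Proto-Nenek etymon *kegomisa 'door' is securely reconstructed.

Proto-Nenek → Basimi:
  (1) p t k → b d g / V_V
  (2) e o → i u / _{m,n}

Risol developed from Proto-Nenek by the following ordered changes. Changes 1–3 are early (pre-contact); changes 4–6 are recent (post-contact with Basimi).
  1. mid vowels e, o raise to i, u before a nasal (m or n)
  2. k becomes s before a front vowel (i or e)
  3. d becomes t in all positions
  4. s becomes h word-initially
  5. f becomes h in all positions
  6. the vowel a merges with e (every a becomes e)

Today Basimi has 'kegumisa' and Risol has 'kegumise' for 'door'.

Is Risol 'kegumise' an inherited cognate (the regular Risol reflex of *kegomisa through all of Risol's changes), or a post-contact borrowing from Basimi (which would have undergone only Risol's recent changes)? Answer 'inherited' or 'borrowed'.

If inherited, *kegomisa would pass through all of Risol's changes:
Risol: start from *kegomisa.
  rule 1 (pre-nasal raising): kegomisa → kegumisa
  rule 2 (palatalisation): kegumisa → segumisa
  rule 3: no change — segumisa
  rule 4 (debuccalisation): segumisa → hegumisa
  rule 5: no change — hegumisa
  rule 6 (vowel merger): hegumisa → hegumise
  ⇒ Risol hegumise
If borrowed from Basimi 'kegumisa' after the early changes, it would undergo only the recent ones:
  rule 4 (debuccalisation): no change (kegumisa)
  rule 5 (unconditioned shift): no change (kegumisa)
  rule 6 (vowel merger): kegumisa → kegumise
  ⇒ as a loan: kegumise
Risol 'kegumise' matches the loan outcome 'kegumise', not the inherited 'hegumise' — it skipped the early Risol changes, so it was borrowed from Basimi.

borrowed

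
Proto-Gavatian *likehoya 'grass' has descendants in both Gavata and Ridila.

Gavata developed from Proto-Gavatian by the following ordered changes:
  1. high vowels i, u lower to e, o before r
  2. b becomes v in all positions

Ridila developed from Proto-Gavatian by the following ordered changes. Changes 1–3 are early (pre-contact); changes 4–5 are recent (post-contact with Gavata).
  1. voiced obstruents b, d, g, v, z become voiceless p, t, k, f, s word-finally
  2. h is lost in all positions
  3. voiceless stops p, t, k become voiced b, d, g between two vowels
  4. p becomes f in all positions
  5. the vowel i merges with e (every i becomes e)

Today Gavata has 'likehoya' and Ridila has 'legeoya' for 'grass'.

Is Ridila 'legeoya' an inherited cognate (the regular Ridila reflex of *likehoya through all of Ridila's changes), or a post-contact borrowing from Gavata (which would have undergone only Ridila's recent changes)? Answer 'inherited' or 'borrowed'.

If inherited, *likehoya would pass through all of Ridila's changes:
Ridila: start from *likehoya.
  rule 1: no change — likehoya
  rule 2 (h-loss): likehoya → likeoya
  rule 3 (intervocalic voicing): likeoya → ligeoya
  rule 4: no change — ligeoya
  rule 5 (vowel merger): ligeoya → legeoya
  ⇒ Ridila legeoya
If borrowed from Gavata 'likehoya' after the early changes, it would undergo only the recent ones:
  rule 4 (unconditioned shift): no change (likehoya)
  rule 5 (vowel merger): likehoya → lekehoya
  ⇒ as a loan: lekehoya
Ridila 'legeoya' matches the inherited outcome exactly, so it is an inherited cognate, not a loan.

inherited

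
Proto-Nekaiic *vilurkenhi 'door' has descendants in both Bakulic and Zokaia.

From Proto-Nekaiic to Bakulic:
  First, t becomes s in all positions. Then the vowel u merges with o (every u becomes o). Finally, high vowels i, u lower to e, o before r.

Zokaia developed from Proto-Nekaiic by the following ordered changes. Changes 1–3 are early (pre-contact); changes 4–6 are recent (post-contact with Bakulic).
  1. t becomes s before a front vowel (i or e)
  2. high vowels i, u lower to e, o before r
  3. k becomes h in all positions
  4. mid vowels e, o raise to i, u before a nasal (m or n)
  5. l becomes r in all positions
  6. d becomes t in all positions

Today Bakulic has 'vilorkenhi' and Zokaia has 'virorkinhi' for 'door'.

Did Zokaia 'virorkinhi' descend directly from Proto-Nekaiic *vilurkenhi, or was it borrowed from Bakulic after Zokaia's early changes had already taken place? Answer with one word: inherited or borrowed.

If inherited, *vilurkenhi would pass through all of Zokaia's changes:
Zokaia: *vilurkenhi > vilorkenhi > vilorhenhi > vilorhinhi > virorhinhi  (by pre-rhotic lowering, unconditioned shift, pre-nasal raising, unconditioned shift)
If borrowed from Bakulic 'vilorkenhi' after the early changes, it would undergo only the recent ones:
  rule 4 (pre-nasal raising): vilorkenhi → vilorkinhi
  rule 5 (unconditioned shift): vilorkinhi → virorkinhi
  rule 6 (unconditioned shift): no change (virorkinhi)
  ⇒ as a loan: virorkinhi
Zokaia 'virorkinhi' matches the loan outcome 'virorkinhi', not the inherited 'virorhinhi' — it skipped the early Zokaia changes, so it was borrowed from Bakulic.

borrowed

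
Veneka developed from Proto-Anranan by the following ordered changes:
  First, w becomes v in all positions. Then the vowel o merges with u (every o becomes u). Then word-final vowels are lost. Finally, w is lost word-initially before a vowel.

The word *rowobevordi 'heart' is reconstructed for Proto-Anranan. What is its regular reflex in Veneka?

Veneka: *rowobevordi
  rowobevordi → rovobevordi   [unconditioned shift]
  rovobevordi → ruvubevurdi   [vowel merger]
  ruvubevurdi → ruvubevurd   [apocope]
  ruvubevurd (rule 4 does not apply)
  giving Veneka ruvubevurd.

ruvubevurd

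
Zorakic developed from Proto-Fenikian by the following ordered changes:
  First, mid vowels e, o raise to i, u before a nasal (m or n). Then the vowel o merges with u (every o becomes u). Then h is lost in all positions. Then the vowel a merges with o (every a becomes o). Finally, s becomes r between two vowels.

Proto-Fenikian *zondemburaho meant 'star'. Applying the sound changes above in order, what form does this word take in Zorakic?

Zorakic: *zondemburaho
  zondemburaho → zundimburaho   [pre-nasal raising]
  zundimburaho → zundimburahu   [vowel merger]
  zundimburahu → zundimburau   [h-loss]
  zundimburau → zundimburou   [vowel merger]
  zundimburou (rule 5 does not apply)
  giving Zorakic zundimburou.

zundimburou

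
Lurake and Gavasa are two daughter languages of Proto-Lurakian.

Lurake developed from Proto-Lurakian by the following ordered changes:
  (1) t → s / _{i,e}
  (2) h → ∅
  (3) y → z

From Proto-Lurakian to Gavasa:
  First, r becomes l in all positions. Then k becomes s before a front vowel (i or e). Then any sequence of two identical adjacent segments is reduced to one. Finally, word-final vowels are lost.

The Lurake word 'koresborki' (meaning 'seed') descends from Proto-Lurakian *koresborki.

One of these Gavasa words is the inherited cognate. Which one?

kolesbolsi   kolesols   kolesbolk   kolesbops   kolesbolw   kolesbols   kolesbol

kolesbols

Gavasa: *koresborki > kolesbolki > kolesbolsi > kolesbols  (by unconditioned shift, palatalisation, apocope)
The other candidates each miss or misapply at least one Gavasa change.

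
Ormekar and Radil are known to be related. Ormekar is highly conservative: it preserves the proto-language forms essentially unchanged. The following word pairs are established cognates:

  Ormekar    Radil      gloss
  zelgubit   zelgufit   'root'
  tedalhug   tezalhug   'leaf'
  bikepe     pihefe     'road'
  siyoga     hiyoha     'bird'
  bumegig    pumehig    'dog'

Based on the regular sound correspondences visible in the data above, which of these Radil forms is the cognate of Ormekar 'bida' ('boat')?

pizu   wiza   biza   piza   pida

bikepe ~ pihefe — Ormekar b corresponds to Radil p word-initially before a front vowel.
tedalhug ~ tezalhug — Ormekar d corresponds to Radil z between vowels (before a back vowel).
Applying these to Ormekar 'bida':
  bida → pida   (b→p word-initially before a front vowel)
  pida → piza   (d→z between vowels (before a back vowel))
So the Radil cognate is 'piza'.

piza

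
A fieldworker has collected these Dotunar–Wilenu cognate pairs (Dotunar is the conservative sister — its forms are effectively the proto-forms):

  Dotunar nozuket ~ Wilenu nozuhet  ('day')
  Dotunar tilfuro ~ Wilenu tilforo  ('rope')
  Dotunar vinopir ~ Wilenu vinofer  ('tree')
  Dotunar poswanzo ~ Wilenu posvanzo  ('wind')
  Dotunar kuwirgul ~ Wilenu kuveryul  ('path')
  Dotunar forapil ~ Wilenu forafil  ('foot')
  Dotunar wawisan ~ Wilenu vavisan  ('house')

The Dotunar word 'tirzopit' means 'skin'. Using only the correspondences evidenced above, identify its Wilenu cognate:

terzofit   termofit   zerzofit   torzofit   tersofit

terzofit

vinopir ~ vinofer, kuwirgul ~ kuveryul — Dotunar i corresponds to Wilenu e after a consonant, before r.
vinopir ~ vinofer, forapil ~ forafil — Dotunar p corresponds to Wilenu f between vowels (before a front vowel).
Applying these to Dotunar 'tirzopit':
  tirzopit → terzopit   (i→e after a consonant, before r)
  terzopit → terzofit   (p→f between vowels (before a front vowel))
So the Wilenu cognate is 'terzofit'.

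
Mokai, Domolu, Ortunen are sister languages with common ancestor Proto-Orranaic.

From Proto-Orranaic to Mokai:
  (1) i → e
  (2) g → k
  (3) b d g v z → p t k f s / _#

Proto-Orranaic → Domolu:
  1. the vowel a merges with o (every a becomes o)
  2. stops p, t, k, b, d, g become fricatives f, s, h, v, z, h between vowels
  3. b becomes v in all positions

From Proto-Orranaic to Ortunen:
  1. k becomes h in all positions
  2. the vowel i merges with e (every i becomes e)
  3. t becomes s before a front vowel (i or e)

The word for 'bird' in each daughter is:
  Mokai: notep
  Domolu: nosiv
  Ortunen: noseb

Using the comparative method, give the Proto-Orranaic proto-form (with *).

Position 3: Mokai has t, Domolu has s, Ortunen has s. Taking the neighbouring segments as reconstructed: Mokai t can only go back to *t; Domolu s could go back to *t or *s; Ortunen s could go back to *t or *s — the one source consistent with every daughter is *t.
Position 5: Mokai has p, Domolu has v, Ortunen has b. Ortunen preserves b here (none of its changes turn any other segment into b), so the proto-segment is *b.
Verify the candidate proto-form against each daughter:
Mokai: *notib
  notib → noteb   [vowel merger]
  noteb (rule 2 does not apply)
  noteb → notep   [final devoicing]
  giving Mokai notep.
Domolu: *notib
  notib (rule 1 does not apply)
  notib → nosib   [intervocalic lenition]
  nosib → nosiv   [unconditioned shift]
  giving Domolu nosiv.
Ortunen: *notib > noteb > noseb  (by vowel merger, palatalisation)
No other proto-form is consistent with every reflex, so the reconstruction is *notib.

*notib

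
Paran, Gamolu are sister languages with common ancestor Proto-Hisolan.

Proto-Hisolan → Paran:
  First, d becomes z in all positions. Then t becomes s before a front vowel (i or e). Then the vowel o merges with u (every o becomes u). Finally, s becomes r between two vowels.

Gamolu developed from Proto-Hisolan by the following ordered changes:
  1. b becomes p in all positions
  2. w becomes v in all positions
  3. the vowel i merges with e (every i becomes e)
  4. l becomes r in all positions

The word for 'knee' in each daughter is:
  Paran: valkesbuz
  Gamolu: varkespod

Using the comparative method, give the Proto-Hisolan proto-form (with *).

*valkesbod

Position 8: Paran has u, Gamolu has o. Gamolu preserves o here (none of its changes turn any other segment into o), so the proto-segment is *o.
Position 7: Paran has b, Gamolu has p. Paran preserves b here (none of its changes turn any other segment into b), so the proto-segment is *b.
Verify the candidate proto-form against each daughter:
Paran: *valkesbod > valkesboz > valkesbuz  (by unconditioned shift, vowel merger)
Gamolu: *valkesbod
  valkesbod → valkespod   [unconditioned shift]
  valkespod (rule 2 does not apply)
  valkespod (rule 3 does not apply)
  valkespod → varkespod   [unconditioned shift]
  giving Gamolu varkespod.
Only *valkesbod yields all of Paran valkesbuz, Gamolu varkespod.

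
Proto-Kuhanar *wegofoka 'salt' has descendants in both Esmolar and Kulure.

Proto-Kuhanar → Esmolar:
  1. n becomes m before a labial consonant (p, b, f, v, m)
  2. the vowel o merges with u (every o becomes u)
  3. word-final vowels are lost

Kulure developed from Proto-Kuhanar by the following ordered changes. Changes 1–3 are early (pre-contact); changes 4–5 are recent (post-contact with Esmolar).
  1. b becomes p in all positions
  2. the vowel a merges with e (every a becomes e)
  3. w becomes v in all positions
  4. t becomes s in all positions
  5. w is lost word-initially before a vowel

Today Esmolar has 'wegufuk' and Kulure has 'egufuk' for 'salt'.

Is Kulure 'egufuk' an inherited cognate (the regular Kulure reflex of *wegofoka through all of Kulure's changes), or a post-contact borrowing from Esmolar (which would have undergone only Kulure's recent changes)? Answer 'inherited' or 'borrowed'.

borrowed

If inherited, *wegofoka would pass through all of Kulure's changes:
Kulure: *wegofoka
  wegofoka (rule 1 does not apply)
  wegofoka → wegofoke   [vowel merger]
  wegofoke → vegofoke   [unconditioned shift]
  vegofoke (rule 4 does not apply)
  vegofoke (rule 5 does not apply)
  giving Kulure vegofoke.
If borrowed from Esmolar 'wegufuk' after the early changes, it would undergo only the recent ones:
  rule 4 (unconditioned shift): no change (wegufuk)
  rule 5 (glide loss): wegufuk → egufuk
  ⇒ as a loan: egufuk
Kulure 'egufuk' matches the loan outcome 'egufuk', not the inherited 'vegofoke' — it skipped the early Kulure changes, so it was borrowed from Esmolar.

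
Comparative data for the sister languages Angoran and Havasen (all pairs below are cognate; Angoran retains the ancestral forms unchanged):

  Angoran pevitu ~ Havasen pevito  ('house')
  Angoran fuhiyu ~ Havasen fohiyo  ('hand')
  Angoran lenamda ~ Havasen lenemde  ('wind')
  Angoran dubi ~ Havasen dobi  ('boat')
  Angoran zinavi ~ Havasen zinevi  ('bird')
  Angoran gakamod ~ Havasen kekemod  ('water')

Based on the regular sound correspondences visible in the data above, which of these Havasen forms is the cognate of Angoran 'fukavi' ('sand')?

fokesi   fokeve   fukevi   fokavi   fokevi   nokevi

fuhiyu ~ fohiyo — Angoran u corresponds to Havasen o after a consonant, before a consonant other than r, m, n, p, b, f, v.
zinavi ~ zinevi — Angoran a corresponds to Havasen e after a consonant, before a labial obstruent.
Applying these to Angoran 'fukavi':
  fukavi → fokavi   (u→o after a consonant, before a consonant other than r, m, n, p, b, f, v)
  fokavi → fokevi   (a→e after a consonant, before a labial obstruent)
So the Havasen cognate is 'fokevi'.

fokevi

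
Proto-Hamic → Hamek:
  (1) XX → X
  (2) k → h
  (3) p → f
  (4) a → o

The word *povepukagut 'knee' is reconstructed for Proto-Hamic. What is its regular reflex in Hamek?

Hamek: *povepukagut
  povepukagut (rule 1 does not apply)
  povepukagut → povepuhagut   [unconditioned shift]
  povepuhagut → fovefuhagut   [unconditioned shift]
  fovefuhagut → fovefuhogut   [vowel merger]
  giving Hamek fovefuhogut.

fovefuhogut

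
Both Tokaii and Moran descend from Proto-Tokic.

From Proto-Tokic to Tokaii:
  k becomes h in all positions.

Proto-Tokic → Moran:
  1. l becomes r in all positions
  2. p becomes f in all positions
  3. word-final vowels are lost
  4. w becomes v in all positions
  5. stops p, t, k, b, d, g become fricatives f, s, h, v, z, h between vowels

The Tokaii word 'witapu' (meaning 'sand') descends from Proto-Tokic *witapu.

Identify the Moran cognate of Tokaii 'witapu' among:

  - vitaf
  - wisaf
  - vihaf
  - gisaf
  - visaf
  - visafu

Moran: *witapu > witafu > witaf > vitaf > visaf  (by unconditioned shift, apocope, unconditioned shift, intervocalic lenition)

visaf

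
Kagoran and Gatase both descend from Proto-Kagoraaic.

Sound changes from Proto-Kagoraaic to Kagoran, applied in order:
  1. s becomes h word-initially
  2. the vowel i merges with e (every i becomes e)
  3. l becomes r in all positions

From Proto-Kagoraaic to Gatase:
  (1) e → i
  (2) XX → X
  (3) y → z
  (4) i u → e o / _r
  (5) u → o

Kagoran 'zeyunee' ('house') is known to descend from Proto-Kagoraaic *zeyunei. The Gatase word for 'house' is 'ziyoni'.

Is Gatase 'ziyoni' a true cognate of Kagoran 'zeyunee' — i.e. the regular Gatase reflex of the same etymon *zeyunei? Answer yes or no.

no

Derive the expected Gatase reflex of *zeyunei:
Gatase: *zeyunei
  zeyunei → ziyunii   [vowel merger]
  ziyunii → ziyuni   [degemination]
  ziyuni → zizuni   [unconditioned shift]
  zizuni (rule 4 does not apply)
  zizuni → zizoni   [vowel merger]
  giving Gatase zizoni.
The regular Gatase reflex would be 'zizoni', but the attested form is 'ziyoni'. The correspondence is irregular, so they are not cognates (the Gatase form has a different source).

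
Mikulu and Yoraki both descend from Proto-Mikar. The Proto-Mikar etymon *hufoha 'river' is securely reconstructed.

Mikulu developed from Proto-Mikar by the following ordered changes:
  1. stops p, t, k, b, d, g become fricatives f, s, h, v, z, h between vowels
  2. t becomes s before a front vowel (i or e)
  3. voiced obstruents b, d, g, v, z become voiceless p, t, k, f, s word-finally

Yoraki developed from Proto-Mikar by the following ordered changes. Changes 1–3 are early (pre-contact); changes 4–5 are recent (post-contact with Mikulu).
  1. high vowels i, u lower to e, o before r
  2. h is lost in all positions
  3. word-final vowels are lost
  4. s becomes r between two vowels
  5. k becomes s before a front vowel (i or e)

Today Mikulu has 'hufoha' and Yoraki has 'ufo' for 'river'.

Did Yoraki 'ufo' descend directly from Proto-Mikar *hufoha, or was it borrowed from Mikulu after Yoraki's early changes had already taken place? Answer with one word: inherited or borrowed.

If inherited, *hufoha would pass through all of Yoraki's changes:
Yoraki: *hufoha
  hufoha (rule 1 does not apply)
  hufoha → ufoa   [h-loss]
  ufoa → ufo   [apocope]
  ufo (rule 4 does not apply)
  ufo (rule 5 does not apply)
  giving Yoraki ufo.
If borrowed from Mikulu 'hufoha' after the early changes, it would undergo only the recent ones:
  rule 4 (rhotacism): no change (hufoha)
  rule 5 (palatalisation): no change (hufoha)
  ⇒ as a loan: hufoha
Yoraki 'ufo' matches the inherited outcome exactly, so it is an inherited cognate, not a loan.

inherited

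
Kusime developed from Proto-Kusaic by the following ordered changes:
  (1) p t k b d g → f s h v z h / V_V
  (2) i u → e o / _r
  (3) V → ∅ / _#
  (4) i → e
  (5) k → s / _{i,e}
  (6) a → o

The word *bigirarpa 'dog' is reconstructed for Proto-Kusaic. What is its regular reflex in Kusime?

Kusime: start from *bigirarpa.
  rule 1 (intervocalic lenition): bigirarpa → bihirarpa
  rule 2 (pre-rhotic lowering): bihirarpa → biherarpa
  rule 3 (apocope): biherarpa → biherarp
  rule 4 (vowel merger): biherarp → beherarp
  rule 5: no change — beherarp
  rule 6 (vowel merger): beherarp → beherorp
  ⇒ Kusime beherorp

beherorp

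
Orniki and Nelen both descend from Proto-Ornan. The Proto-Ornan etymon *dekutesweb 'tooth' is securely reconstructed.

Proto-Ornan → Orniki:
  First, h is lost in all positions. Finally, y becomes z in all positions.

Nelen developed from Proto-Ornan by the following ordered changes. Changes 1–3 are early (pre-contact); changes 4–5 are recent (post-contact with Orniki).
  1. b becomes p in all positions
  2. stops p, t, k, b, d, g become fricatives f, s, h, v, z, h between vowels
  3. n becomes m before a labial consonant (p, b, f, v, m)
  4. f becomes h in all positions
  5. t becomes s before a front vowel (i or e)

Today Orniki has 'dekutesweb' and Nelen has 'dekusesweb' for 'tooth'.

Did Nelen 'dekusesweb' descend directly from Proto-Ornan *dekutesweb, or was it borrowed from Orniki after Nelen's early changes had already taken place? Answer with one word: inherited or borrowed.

borrowed

If inherited, *dekutesweb would pass through all of Nelen's changes:
Nelen: start from *dekutesweb.
  rule 1 (unconditioned shift): dekutesweb → dekuteswep
  rule 2 (intervocalic lenition): dekuteswep → dehuseswep
  rule 3: no change — dehuseswep
  rule 4: no change — dehuseswep
  rule 5: no change — dehuseswep
  ⇒ Nelen dehuseswep
If borrowed from Orniki 'dekutesweb' after the early changes, it would undergo only the recent ones:
  rule 4 (unconditioned shift): no change (dekutesweb)
  rule 5 (palatalisation): dekutesweb → dekusesweb
  ⇒ as a loan: dekusesweb
Nelen 'dekusesweb' matches the loan outcome 'dekusesweb', not the inherited 'dehuseswep' — it skipped the early Nelen changes, so it was borrowed from Orniki.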